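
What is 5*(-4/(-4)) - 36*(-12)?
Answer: 437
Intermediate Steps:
5*(-4/(-4)) - 36*(-12) = 5*(-4*(-¼)) + 432 = 5*1 + 432 = 5 + 432 = 437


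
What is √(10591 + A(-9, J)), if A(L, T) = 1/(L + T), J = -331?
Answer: √306079815/170 ≈ 102.91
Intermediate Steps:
√(10591 + A(-9, J)) = √(10591 + 1/(-9 - 331)) = √(10591 + 1/(-340)) = √(10591 - 1/340) = √(3600939/340) = √306079815/170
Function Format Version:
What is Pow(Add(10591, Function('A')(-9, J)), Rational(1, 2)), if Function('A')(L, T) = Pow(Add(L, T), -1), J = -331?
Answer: Mul(Rational(1, 170), Pow(306079815, Rational(1, 2))) ≈ 102.91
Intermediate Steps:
Pow(Add(10591, Function('A')(-9, J)), Rational(1, 2)) = Pow(Add(10591, Pow(Add(-9, -331), -1)), Rational(1, 2)) = Pow(Add(10591, Pow(-340, -1)), Rational(1, 2)) = Pow(Add(10591, Rational(-1, 340)), Rational(1, 2)) = Pow(Rational(3600939, 340), Rational(1, 2)) = Mul(Rational(1, 170), Pow(306079815, Rational(1, 2)))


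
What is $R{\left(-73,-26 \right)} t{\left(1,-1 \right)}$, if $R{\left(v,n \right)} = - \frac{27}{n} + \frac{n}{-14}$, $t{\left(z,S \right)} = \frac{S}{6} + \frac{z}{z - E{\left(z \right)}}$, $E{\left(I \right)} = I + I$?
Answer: $- \frac{527}{156} \approx -3.3782$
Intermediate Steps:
$E{\left(I \right)} = 2 I$
$t{\left(z,S \right)} = -1 + \frac{S}{6}$ ($t{\left(z,S \right)} = \frac{S}{6} + \frac{z}{z - 2 z} = S \frac{1}{6} + \frac{z}{z - 2 z} = \frac{S}{6} + \frac{z}{\left(-1\right) z} = \frac{S}{6} + z \left(- \frac{1}{z}\right) = \frac{S}{6} - 1 = -1 + \frac{S}{6}$)
$R{\left(v,n \right)} = - \frac{27}{n} - \frac{n}{14}$ ($R{\left(v,n \right)} = - \frac{27}{n} + n \left(- \frac{1}{14}\right) = - \frac{27}{n} - \frac{n}{14}$)
$R{\left(-73,-26 \right)} t{\left(1,-1 \right)} = \left(- \frac{27}{-26} - - \frac{13}{7}\right) \left(-1 + \frac{1}{6} \left(-1\right)\right) = \left(\left(-27\right) \left(- \frac{1}{26}\right) + \frac{13}{7}\right) \left(-1 - \frac{1}{6}\right) = \left(\frac{27}{26} + \frac{13}{7}\right) \left(- \frac{7}{6}\right) = \frac{527}{182} \left(- \frac{7}{6}\right) = - \frac{527}{156}$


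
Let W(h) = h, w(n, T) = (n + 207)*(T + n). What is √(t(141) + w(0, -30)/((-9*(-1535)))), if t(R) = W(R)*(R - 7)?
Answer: 24*√3091490/307 ≈ 137.45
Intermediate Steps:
w(n, T) = (207 + n)*(T + n)
t(R) = R*(-7 + R) (t(R) = R*(R - 7) = R*(-7 + R))
√(t(141) + w(0, -30)/((-9*(-1535)))) = √(141*(-7 + 141) + (0² + 207*(-30) + 207*0 - 30*0)/((-9*(-1535)))) = √(141*134 + (0 - 6210 + 0 + 0)/13815) = √(18894 - 6210*1/13815) = √(18894 - 138/307) = √(5800320/307) = 24*√3091490/307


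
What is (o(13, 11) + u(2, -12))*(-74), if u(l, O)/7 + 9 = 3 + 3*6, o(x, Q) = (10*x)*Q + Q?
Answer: -112850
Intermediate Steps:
o(x, Q) = Q + 10*Q*x (o(x, Q) = 10*Q*x + Q = Q + 10*Q*x)
u(l, O) = 84 (u(l, O) = -63 + 7*(3 + 3*6) = -63 + 7*(3 + 18) = -63 + 7*21 = -63 + 147 = 84)
(o(13, 11) + u(2, -12))*(-74) = (11*(1 + 10*13) + 84)*(-74) = (11*(1 + 130) + 84)*(-74) = (11*131 + 84)*(-74) = (1441 + 84)*(-74) = 1525*(-74) = -112850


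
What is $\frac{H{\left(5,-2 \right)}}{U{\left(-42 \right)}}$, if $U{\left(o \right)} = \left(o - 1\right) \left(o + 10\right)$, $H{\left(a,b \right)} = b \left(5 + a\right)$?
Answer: $- \frac{5}{344} \approx -0.014535$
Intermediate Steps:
$U{\left(o \right)} = \left(-1 + o\right) \left(10 + o\right)$
$\frac{H{\left(5,-2 \right)}}{U{\left(-42 \right)}} = \frac{\left(-2\right) \left(5 + 5\right)}{-10 + \left(-42\right)^{2} + 9 \left(-42\right)} = \frac{\left(-2\right) 10}{-10 + 1764 - 378} = - \frac{20}{1376} = \left(-20\right) \frac{1}{1376} = - \frac{5}{344}$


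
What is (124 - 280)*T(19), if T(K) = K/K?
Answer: -156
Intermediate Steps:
T(K) = 1
(124 - 280)*T(19) = (124 - 280)*1 = -156*1 = -156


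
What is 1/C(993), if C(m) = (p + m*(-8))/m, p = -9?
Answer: -331/2651 ≈ -0.12486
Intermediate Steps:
C(m) = (-9 - 8*m)/m (C(m) = (-9 + m*(-8))/m = (-9 - 8*m)/m)
1/C(993) = 1/(-8 - 9/993) = 1/(-8 - 9*1/993) = 1/(-8 - 3/331) = 1/(-2651/331) = -331/2651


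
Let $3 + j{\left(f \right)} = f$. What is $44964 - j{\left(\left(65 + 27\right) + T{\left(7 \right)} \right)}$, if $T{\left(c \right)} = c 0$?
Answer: $44875$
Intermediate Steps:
$T{\left(c \right)} = 0$
$j{\left(f \right)} = -3 + f$
$44964 - j{\left(\left(65 + 27\right) + T{\left(7 \right)} \right)} = 44964 - \left(-3 + \left(\left(65 + 27\right) + 0\right)\right) = 44964 - \left(-3 + \left(92 + 0\right)\right) = 44964 - \left(-3 + 92\right) = 44964 - 89 = 44875$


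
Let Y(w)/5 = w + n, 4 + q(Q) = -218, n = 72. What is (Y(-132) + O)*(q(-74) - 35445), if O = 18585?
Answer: -652171095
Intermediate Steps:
q(Q) = -222 (q(Q) = -4 - 218 = -222)
Y(w) = 360 + 5*w (Y(w) = 5*(w + 72) = 5*(72 + w) = 360 + 5*w)
(Y(-132) + O)*(q(-74) - 35445) = ((360 + 5*(-132)) + 18585)*(-222 - 35445) = ((360 - 660) + 18585)*(-35667) = (-300 + 18585)*(-35667) = 18285*(-35667) = -652171095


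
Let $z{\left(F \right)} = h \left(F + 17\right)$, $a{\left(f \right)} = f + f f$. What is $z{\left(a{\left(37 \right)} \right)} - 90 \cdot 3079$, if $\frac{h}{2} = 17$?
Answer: $-228728$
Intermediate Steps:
$h = 34$ ($h = 2 \cdot 17 = 34$)
$a{\left(f \right)} = f + f^{2}$
$z{\left(F \right)} = 578 + 34 F$ ($z{\left(F \right)} = 34 \left(F + 17\right) = 34 \left(17 + F\right) = 578 + 34 F$)
$z{\left(a{\left(37 \right)} \right)} - 90 \cdot 3079 = \left(578 + 34 \cdot 37 \left(1 + 37\right)\right) - 90 \cdot 3079 = \left(578 + 34 \cdot 37 \cdot 38\right) - 277110 = \left(578 + 34 \cdot 1406\right) - 277110 = \left(578 + 47804\right) - 277110 = 48382 - 277110 = -228728$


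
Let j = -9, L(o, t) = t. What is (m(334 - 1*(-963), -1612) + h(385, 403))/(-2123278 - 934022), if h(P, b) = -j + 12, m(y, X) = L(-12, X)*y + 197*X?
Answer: 802769/1019100 ≈ 0.78772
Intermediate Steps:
m(y, X) = 197*X + X*y (m(y, X) = X*y + 197*X = 197*X + X*y)
h(P, b) = 21 (h(P, b) = -1*(-9) + 12 = 9 + 12 = 21)
(m(334 - 1*(-963), -1612) + h(385, 403))/(-2123278 - 934022) = (-1612*(197 + (334 - 1*(-963))) + 21)/(-2123278 - 934022) = (-1612*(197 + (334 + 963)) + 21)/(-3057300) = (-1612*(197 + 1297) + 21)*(-1/3057300) = (-1612*1494 + 21)*(-1/3057300) = (-2408328 + 21)*(-1/3057300) = -2408307*(-1/3057300) = 802769/1019100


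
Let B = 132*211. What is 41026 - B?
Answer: 13174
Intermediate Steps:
B = 27852
41026 - B = 41026 - 1*27852 = 41026 - 27852 = 13174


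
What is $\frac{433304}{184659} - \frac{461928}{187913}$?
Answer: $- \frac{3875708000}{34699826667} \approx -0.11169$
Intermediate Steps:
$\frac{433304}{184659} - \frac{461928}{187913} = - \frac{3875708000}{34699826667}$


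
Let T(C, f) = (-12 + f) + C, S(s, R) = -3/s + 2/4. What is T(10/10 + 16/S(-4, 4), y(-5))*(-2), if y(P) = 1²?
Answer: -28/5 ≈ -5.6000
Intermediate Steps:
S(s, R) = ½ - 3/s (S(s, R) = -3/s + 2*(¼) = -3/s + ½ = ½ - 3/s)
y(P) = 1
T(C, f) = -12 + C + f
T(10/10 + 16/S(-4, 4), y(-5))*(-2) = (-12 + (10/10 + 16/(((½)*(-6 - 4)/(-4)))) + 1)*(-2) = (-12 + (10*(⅒) + 16/(((½)*(-¼)*(-10)))) + 1)*(-2) = (-12 + (1 + 16/(5/4)) + 1)*(-2) = (-12 + (1 + 16*(⅘)) + 1)*(-2) = (-12 + (1 + 64/5) + 1)*(-2) = (-12 + 69/5 + 1)*(-2) = (14/5)*(-2) = -28/5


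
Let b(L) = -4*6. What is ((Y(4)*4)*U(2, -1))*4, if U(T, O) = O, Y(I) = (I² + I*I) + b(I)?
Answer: -128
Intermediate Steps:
b(L) = -24
Y(I) = -24 + 2*I² (Y(I) = (I² + I*I) - 24 = (I² + I²) - 24 = 2*I² - 24 = -24 + 2*I²)
((Y(4)*4)*U(2, -1))*4 = (((-24 + 2*4²)*4)*(-1))*4 = (((-24 + 2*16)*4)*(-1))*4 = (((-24 + 32)*4)*(-1))*4 = ((8*4)*(-1))*4 = (32*(-1))*4 = -32*4 = -128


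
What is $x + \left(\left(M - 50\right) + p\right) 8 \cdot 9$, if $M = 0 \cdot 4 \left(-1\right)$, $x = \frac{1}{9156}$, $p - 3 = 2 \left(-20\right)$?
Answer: $- \frac{57353183}{9156} \approx -6264.0$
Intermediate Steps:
$p = -37$ ($p = 3 + 2 \left(-20\right) = 3 - 40 = -37$)
$x = \frac{1}{9156} \approx 0.00010922$
$M = 0$ ($M = 0 \left(-1\right) = 0$)
$x + \left(\left(M - 50\right) + p\right) 8 \cdot 9 = \frac{1}{9156} + \left(\left(0 - 50\right) - 37\right) 8 \cdot 9 = \frac{1}{9156} + \left(\left(0 - 50\right) - 37\right) 72 = \frac{1}{9156} + \left(-50 - 37\right) 72 = \frac{1}{9156} - 6264 = - \frac{57353183}{9156}$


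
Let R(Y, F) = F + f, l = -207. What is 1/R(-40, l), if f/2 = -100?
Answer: -1/407 ≈ -0.0024570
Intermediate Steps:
f = -200 (f = 2*(-100) = -200)
R(Y, F) = -200 + F (R(Y, F) = F - 200 = -200 + F)
1/R(-40, l) = 1/(-200 - 207) = 1/(-407) = -1/407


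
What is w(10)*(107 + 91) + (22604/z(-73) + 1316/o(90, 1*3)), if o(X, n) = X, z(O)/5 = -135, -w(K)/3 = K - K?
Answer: -12734/675 ≈ -18.865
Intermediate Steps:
w(K) = 0 (w(K) = -3*(K - K) = -3*0 = 0)
z(O) = -675 (z(O) = 5*(-135) = -675)
w(10)*(107 + 91) + (22604/z(-73) + 1316/o(90, 1*3)) = 0*(107 + 91) + (22604/(-675) + 1316/90) = 0*198 + (22604*(-1/675) + 1316*(1/90)) = 0 + (-22604/675 + 658/45) = 0 - 12734/675 = -12734/675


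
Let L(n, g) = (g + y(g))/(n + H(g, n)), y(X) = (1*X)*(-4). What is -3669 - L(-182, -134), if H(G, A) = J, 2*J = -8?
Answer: -113672/31 ≈ -3666.8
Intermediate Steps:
J = -4 (J = (½)*(-8) = -4)
H(G, A) = -4
y(X) = -4*X (y(X) = X*(-4) = -4*X)
L(n, g) = -3*g/(-4 + n) (L(n, g) = (g - 4*g)/(n - 4) = (-3*g)/(-4 + n) = -3*g/(-4 + n))
-3669 - L(-182, -134) = -3669 - (-3)*(-134)/(-4 - 182) = -3669 - (-3)*(-134)/(-186) = -3669 - (-3)*(-134)*(-1)/186 = -3669 - 1*(-67/31) = -3669 + 67/31 = -113672/31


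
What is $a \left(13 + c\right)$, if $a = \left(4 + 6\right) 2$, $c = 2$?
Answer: $300$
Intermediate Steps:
$a = 20$ ($a = 10 \cdot 2 = 20$)
$a \left(13 + c\right) = 20 \left(13 + 2\right) = 20 \cdot 15 = 300$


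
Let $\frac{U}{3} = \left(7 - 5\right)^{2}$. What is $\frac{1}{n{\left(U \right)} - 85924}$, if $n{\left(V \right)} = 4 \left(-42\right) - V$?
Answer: $- \frac{1}{86104} \approx -1.1614 \cdot 10^{-5}$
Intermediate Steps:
$U = 12$ ($U = 3 \left(7 - 5\right)^{2} = 3 \cdot 2^{2} = 3 \cdot 4 = 12$)
$n{\left(V \right)} = -168 - V$
$\frac{1}{n{\left(U \right)} - 85924} = \frac{1}{\left(-168 - 12\right) - 85924} = \frac{1}{-180 - 85924} = \frac{1}{-86104} = - \frac{1}{86104}$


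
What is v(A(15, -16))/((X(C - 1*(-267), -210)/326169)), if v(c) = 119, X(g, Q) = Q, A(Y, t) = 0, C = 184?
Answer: -1848291/10 ≈ -1.8483e+5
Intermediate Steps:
v(A(15, -16))/((X(C - 1*(-267), -210)/326169)) = 119/((-210/326169)) = 119/((-210*1/326169)) = 119/(-70/108723) = 119*(-108723/70) = -1848291/10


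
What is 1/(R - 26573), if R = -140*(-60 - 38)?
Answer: -1/12853 ≈ -7.7803e-5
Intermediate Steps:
R = 13720 (R = -140*(-98) = 13720)
1/(R - 26573) = 1/(13720 - 26573) = 1/(-12853) = -1/12853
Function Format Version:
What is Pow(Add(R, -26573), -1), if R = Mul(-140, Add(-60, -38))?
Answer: Rational(-1, 12853) ≈ -7.7803e-5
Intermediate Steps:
R = 13720 (R = Mul(-140, -98) = 13720)
Pow(Add(R, -26573), -1) = Pow(Add(13720, -26573), -1) = Pow(-12853, -1) = Rational(-1, 12853)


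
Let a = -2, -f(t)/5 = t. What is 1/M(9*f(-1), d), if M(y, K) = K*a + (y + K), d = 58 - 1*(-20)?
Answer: -1/33 ≈ -0.030303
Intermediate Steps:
d = 78 (d = 58 + 20 = 78)
f(t) = -5*t
M(y, K) = y - K (M(y, K) = K*(-2) + (y + K) = -2*K + (K + y) = y - K)
1/M(9*f(-1), d) = 1/(9*(-5*(-1)) - 1*78) = 1/(9*5 - 78) = 1/(45 - 78) = 1/(-33) = -1/33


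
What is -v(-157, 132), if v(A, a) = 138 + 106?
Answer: -244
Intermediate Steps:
v(A, a) = 244
-v(-157, 132) = -1*244 = -244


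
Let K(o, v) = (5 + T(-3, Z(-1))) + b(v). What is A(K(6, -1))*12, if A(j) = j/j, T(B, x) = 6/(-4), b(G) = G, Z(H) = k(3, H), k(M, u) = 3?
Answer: 12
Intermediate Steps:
Z(H) = 3
T(B, x) = -3/2 (T(B, x) = 6*(-¼) = -3/2)
K(o, v) = 7/2 + v (K(o, v) = (5 - 3/2) + v = 7/2 + v)
A(j) = 1
A(K(6, -1))*12 = 1*12 = 12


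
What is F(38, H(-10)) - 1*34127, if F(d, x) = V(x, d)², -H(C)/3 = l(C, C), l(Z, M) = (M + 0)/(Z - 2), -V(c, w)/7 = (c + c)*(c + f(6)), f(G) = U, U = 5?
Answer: -105883/4 ≈ -26471.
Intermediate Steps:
f(G) = 5
V(c, w) = -14*c*(5 + c) (V(c, w) = -7*(c + c)*(c + 5) = -7*2*c*(5 + c) = -14*c*(5 + c))
l(Z, M) = M/(-2 + Z)
H(C) = -3*C/(-2 + C)
F(d, x) = 196*x²*(5 + x)² (F(d, x) = (-14*x*(5 + x))² = 196*x²*(5 + x)²)
F(38, H(-10)) - 1*34127 = 196*(-3*(-10)/(-2 - 10))²*(5 - 3*(-10)/(-2 - 10))² - 1*34127 = 196*(-3*(-10)/(-12))²*(5 - 3*(-10)/(-12))² - 34127 = 196*(-3*(-10)*(-1/12))²*(5 - 3*(-10)*(-1/12))² - 34127 = 196*(-5/2)²*(5 - 5/2)² - 34127 = 196*(25/4)*(5/2)² - 34127 = 196*(25/4)*(25/4) - 34127 = 30625/4 - 34127 = -105883/4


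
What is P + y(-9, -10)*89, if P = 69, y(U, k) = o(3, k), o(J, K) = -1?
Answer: -20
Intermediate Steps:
y(U, k) = -1
P + y(-9, -10)*89 = 69 - 1*89 = 69 - 89 = -20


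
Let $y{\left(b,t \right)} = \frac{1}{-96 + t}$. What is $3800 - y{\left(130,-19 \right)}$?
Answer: $\frac{437001}{115} \approx 3800.0$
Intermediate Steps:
$3800 - y{\left(130,-19 \right)} = 3800 - \frac{1}{-96 - 19} = 3800 - \frac{1}{-115} = 3800 - - \frac{1}{115} = 3800 + \frac{1}{115} = \frac{437001}{115}$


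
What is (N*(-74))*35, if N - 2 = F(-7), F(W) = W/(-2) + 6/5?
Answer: -17353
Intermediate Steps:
F(W) = 6/5 - W/2 (F(W) = W*(-1/2) + 6*(1/5) = -W/2 + 6/5 = 6/5 - W/2)
N = 67/10 (N = 2 + (6/5 - 1/2*(-7)) = 2 + (6/5 + 7/2) = 2 + 47/10 = 67/10 ≈ 6.7000)
(N*(-74))*35 = ((67/10)*(-74))*35 = -2479/5*35 = -17353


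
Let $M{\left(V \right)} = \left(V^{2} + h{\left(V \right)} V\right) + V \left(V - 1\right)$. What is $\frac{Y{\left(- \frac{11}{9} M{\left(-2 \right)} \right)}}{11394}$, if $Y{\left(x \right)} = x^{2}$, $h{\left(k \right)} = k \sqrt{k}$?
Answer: $\frac{4114}{461457} + \frac{4840 i \sqrt{2}}{461457} \approx 0.0089152 + 0.014833 i$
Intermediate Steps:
$h{\left(k \right)} = k^{\frac{3}{2}}$
$M{\left(V \right)} = V^{2} + V^{\frac{5}{2}} + V \left(-1 + V\right)$ ($M{\left(V \right)} = \left(V^{2} + V^{\frac{3}{2}} V\right) + V \left(V - 1\right) = \left(V^{2} + V^{\frac{5}{2}}\right) + V \left(-1 + V\right) = V^{2} + V^{\frac{5}{2}} + V \left(-1 + V\right)$)
$\frac{Y{\left(- \frac{11}{9} M{\left(-2 \right)} \right)}}{11394} = \frac{\left(- \frac{11}{9} \left(- 2 \left(-1 + \left(-2\right)^{\frac{3}{2}} + 2 \left(-2\right)\right)\right)\right)^{2}}{11394} = \left(\left(-11\right) \frac{1}{9} \left(- 2 \left(-1 - 2 i \sqrt{2} - 4\right)\right)\right)^{2} \cdot \frac{1}{11394} = \left(- \frac{11 \left(- 2 \left(-5 - 2 i \sqrt{2}\right)\right)}{9}\right)^{2} \cdot \frac{1}{11394} = \left(- \frac{11 \left(10 + 4 i \sqrt{2}\right)}{9}\right)^{2} \cdot \frac{1}{11394} = \left(- \frac{110}{9} - \frac{44 i \sqrt{2}}{9}\right)^{2} \cdot \frac{1}{11394} = \frac{\left(- \frac{110}{9} - \frac{44 i \sqrt{2}}{9}\right)^{2}}{11394}$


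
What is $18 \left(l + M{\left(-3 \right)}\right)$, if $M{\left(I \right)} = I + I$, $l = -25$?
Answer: $-558$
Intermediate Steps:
$M{\left(I \right)} = 2 I$
$18 \left(l + M{\left(-3 \right)}\right) = 18 \left(-25 + 2 \left(-3\right)\right) = 18 \left(-25 - 6\right) = 18 \left(-31\right) = -558$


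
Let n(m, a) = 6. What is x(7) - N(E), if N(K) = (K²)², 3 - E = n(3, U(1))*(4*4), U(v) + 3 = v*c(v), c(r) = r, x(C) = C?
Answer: -74805194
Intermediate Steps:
U(v) = -3 + v² (U(v) = -3 + v*v = -3 + v²)
E = -93 (E = 3 - 6*4*4 = 3 - 6*16 = 3 - 1*96 = 3 - 96 = -93)
N(K) = K⁴
x(7) - N(E) = 7 - 1*(-93)⁴ = 7 - 1*74805201 = 7 - 74805201 = -74805194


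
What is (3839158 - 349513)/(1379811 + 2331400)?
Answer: 3489645/3711211 ≈ 0.94030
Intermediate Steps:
(3839158 - 349513)/(1379811 + 2331400) = 3489645/3711211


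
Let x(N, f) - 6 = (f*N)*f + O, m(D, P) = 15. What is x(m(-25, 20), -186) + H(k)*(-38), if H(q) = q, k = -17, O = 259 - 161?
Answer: 519690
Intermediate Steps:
O = 98
x(N, f) = 104 + N*f² (x(N, f) = 6 + ((f*N)*f + 98) = 6 + ((N*f)*f + 98) = 6 + (N*f² + 98) = 6 + (98 + N*f²) = 104 + N*f²)
x(m(-25, 20), -186) + H(k)*(-38) = (104 + 15*(-186)²) - 17*(-38) = (104 + 15*34596) + 646 = (104 + 518940) + 646 = 519044 + 646 = 519690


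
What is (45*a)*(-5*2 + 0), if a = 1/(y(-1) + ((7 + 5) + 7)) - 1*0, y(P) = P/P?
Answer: -45/2 ≈ -22.500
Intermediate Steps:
y(P) = 1
a = 1/20 (a = 1/(1 + ((7 + 5) + 7)) - 1*0 = 1/(1 + (12 + 7)) + 0 = 1/(1 + 19) + 0 = 1/20 + 0 = 1/20 ≈ 0.050000)
(45*a)*(-5*2 + 0) = (45*(1/20))*(-5*2 + 0) = 9*(-10 + 0)/4 = (9/4)*(-10) = -45/2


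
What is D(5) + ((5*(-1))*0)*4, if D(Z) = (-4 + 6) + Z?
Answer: 7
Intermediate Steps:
D(Z) = 2 + Z
D(5) + ((5*(-1))*0)*4 = (2 + 5) + ((5*(-1))*0)*4 = 7 - 5*0*4 = 7 + 0*4 = 7 + 0 = 7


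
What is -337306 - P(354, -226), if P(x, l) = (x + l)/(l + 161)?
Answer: -21924762/65 ≈ -3.3730e+5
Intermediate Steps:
P(x, l) = (l + x)/(161 + l)
-337306 - P(354, -226) = -337306 - (-226 + 354)/(161 - 226) = -337306 - 128/(-65) = -337306 - (-1)*128/65 = -337306 - 1*(-128/65) = -337306 + 128/65 = -21924762/65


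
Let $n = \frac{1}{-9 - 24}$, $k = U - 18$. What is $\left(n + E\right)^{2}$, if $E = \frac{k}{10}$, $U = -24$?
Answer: $\frac{487204}{27225} \approx 17.895$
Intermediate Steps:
$k = -42$ ($k = -24 - 18 = -42$)
$n = - \frac{1}{33}$ ($n = \frac{1}{-9 - 24} = \frac{1}{-33} = - \frac{1}{33} \approx -0.030303$)
$E = - \frac{21}{5}$ ($E = - \frac{42}{10} = \left(-42\right) \frac{1}{10} = - \frac{21}{5} \approx -4.2$)
$\left(n + E\right)^{2} = \left(- \frac{1}{33} - \frac{21}{5}\right)^{2} = \left(- \frac{698}{165}\right)^{2} = \frac{487204}{27225}$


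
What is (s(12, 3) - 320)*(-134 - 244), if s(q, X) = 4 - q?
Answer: 123984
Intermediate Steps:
(s(12, 3) - 320)*(-134 - 244) = ((4 - 1*12) - 320)*(-134 - 244) = ((4 - 12) - 320)*(-378) = (-8 - 320)*(-378) = -328*(-378) = 123984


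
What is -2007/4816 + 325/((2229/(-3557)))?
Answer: -5571890003/10734864 ≈ -519.05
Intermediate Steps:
-2007/4816 + 325/((2229/(-3557))) = -2007*1/4816 + 325/((2229*(-1/3557))) = -2007/4816 + 325/(-2229/3557) = -2007/4816 + 325*(-3557/2229) = -2007/4816 - 1156025/2229 = -5571890003/10734864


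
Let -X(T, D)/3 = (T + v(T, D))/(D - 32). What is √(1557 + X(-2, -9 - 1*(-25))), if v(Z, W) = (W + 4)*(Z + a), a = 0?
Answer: 27*√34/4 ≈ 39.359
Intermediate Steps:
v(Z, W) = Z*(4 + W) (v(Z, W) = (W + 4)*(Z + 0) = (4 + W)*Z = Z*(4 + W))
X(T, D) = -3*(T + T*(4 + D))/(-32 + D) (X(T, D) = -3*(T + T*(4 + D))/(D - 32) = -3*(T + T*(4 + D))/(-32 + D))
√(1557 + X(-2, -9 - 1*(-25))) = √(1557 + 3*(-2)*(-5 - (-9 - 1*(-25)))/(-32 + (-9 - 1*(-25)))) = √(1557 + 3*(-2)*(-5 - (-9 + 25))/(-32 + (-9 + 25))) = √(1557 + 3*(-2)*(-5 - 1*16)/(-32 + 16)) = √(1557 + 3*(-2)*(-5 - 16)/(-16)) = √(1557 + 3*(-2)*(-1/16)*(-21)) = √(1557 - 63/8) = √(12393/8) = 27*√34/4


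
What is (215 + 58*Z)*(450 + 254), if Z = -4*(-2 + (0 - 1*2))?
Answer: 804672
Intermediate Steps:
Z = 16 (Z = -4*(-2 + (0 - 2)) = -4*(-2 - 2) = -4*(-4) = 16)
(215 + 58*Z)*(450 + 254) = (215 + 58*16)*(450 + 254) = (215 + 928)*704 = 1143*704 = 804672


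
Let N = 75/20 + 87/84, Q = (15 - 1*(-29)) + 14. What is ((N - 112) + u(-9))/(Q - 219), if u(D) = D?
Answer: 1627/2254 ≈ 0.72183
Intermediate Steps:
Q = 58 (Q = (15 + 29) + 14 = 44 + 14 = 58)
N = 67/14 (N = 75*(1/20) + 87*(1/84) = 15/4 + 29/28 = 67/14 ≈ 4.7857)
((N - 112) + u(-9))/(Q - 219) = ((67/14 - 112) - 9)/(58 - 219) = (-1501/14 - 9)/(-161) = -1/161*(-1627/14) = 1627/2254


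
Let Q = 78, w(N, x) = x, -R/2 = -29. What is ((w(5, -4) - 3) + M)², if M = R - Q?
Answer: 729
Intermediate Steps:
R = 58 (R = -2*(-29) = 58)
M = -20 (M = 58 - 1*78 = 58 - 78 = -20)
((w(5, -4) - 3) + M)² = ((-4 - 3) - 20)² = (-7 - 20)² = (-27)² = 729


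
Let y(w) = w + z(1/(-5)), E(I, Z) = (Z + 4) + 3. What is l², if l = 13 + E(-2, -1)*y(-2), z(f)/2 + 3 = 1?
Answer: 529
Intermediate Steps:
z(f) = -4 (z(f) = -6 + 2*1 = -6 + 2 = -4)
E(I, Z) = 7 + Z (E(I, Z) = (4 + Z) + 3 = 7 + Z)
y(w) = -4 + w (y(w) = w - 4 = -4 + w)
l = -23 (l = 13 + (7 - 1)*(-4 - 2) = 13 + 6*(-6) = 13 - 36 = -23)
l² = (-23)² = 529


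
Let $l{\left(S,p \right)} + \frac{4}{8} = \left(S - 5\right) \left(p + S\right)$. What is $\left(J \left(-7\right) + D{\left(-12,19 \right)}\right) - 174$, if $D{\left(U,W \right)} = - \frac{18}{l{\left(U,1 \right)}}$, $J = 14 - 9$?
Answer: $- \frac{77993}{373} \approx -209.1$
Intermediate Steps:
$J = 5$
$l{\left(S,p \right)} = - \frac{1}{2} + \left(-5 + S\right) \left(S + p\right)$ ($l{\left(S,p \right)} = - \frac{1}{2} + \left(S - 5\right) \left(p + S\right) = - \frac{1}{2} + \left(-5 + S\right) \left(S + p\right)$)
$D{\left(U,W \right)} = - \frac{18}{- \frac{11}{2} + U^{2} - 4 U}$ ($D{\left(U,W \right)} = - \frac{18}{- \frac{1}{2} + U^{2} - 5 U - 5 + U 1} = - \frac{18}{- \frac{1}{2} + U^{2} - 5 U - 5 + U} = - \frac{18}{- \frac{11}{2} + U^{2} - 4 U}$)
$\left(J \left(-7\right) + D{\left(-12,19 \right)}\right) - 174 = \left(5 \left(-7\right) + \frac{36}{11 - 2 \left(-12\right)^{2} + 8 \left(-12\right)}\right) - 174 = \left(-35 + \frac{36}{11 - 288 - 96}\right) - 174 = \left(-35 + \frac{36}{-373}\right) - 174 = \left(-35 + 36 \left(- \frac{1}{373}\right)\right) - 174 = \left(-35 - \frac{36}{373}\right) - 174 = - \frac{13091}{373} - 174 = - \frac{77993}{373}$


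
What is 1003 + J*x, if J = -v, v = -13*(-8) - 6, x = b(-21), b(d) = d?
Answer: 3061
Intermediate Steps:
x = -21
v = 98 (v = 104 - 6 = 98)
J = -98 (J = -1*98 = -98)
1003 + J*x = 1003 - 98*(-21) = 1003 + 2058 = 3061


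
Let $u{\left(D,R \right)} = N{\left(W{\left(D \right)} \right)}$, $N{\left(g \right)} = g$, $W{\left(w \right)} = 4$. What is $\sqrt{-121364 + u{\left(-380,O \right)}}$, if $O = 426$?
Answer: $4 i \sqrt{7585} \approx 348.37 i$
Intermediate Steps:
$u{\left(D,R \right)} = 4$
$\sqrt{-121364 + u{\left(-380,O \right)}} = \sqrt{-121364 + 4} = \sqrt{-121360} = 4 i \sqrt{7585}$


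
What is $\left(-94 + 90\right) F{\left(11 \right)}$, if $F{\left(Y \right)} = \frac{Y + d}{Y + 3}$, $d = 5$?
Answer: $- \frac{32}{7} \approx -4.5714$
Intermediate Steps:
$F{\left(Y \right)} = \frac{5 + Y}{3 + Y}$ ($F{\left(Y \right)} = \frac{Y + 5}{Y + 3} = \frac{5 + Y}{3 + Y}$)
$\left(-94 + 90\right) F{\left(11 \right)} = \left(-94 + 90\right) \frac{5 + 11}{3 + 11} = - 4 \cdot \frac{1}{14} \cdot 16 = \left(-4\right) \frac{8}{7} = - \frac{32}{7}$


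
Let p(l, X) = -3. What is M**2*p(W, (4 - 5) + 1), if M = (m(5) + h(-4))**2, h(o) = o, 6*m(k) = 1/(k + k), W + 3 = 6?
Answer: -3262808641/4320000 ≈ -755.28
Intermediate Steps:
W = 3 (W = -3 + 6 = 3)
m(k) = 1/(12*k) (m(k) = 1/(6*(k + k)) = 1/(6*((2*k))) = (1/(2*k))/6 = 1/(12*k))
M = 57121/3600 (M = ((1/12)/5 - 4)**2 = ((1/12)*(1/5) - 4)**2 = (1/60 - 4)**2 = (-239/60)**2 = 57121/3600 ≈ 15.867)
M**2*p(W, (4 - 5) + 1) = (57121/3600)**2*(-3) = (3262808641/12960000)*(-3) = -3262808641/4320000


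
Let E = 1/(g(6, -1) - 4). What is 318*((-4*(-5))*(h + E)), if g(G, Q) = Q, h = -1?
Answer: -7632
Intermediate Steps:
E = -1/5 (E = 1/(-1 - 4) = 1/(-5) = -1/5 ≈ -0.20000)
318*((-4*(-5))*(h + E)) = 318*((-4*(-5))*(-1 - 1/5)) = 318*(20*(-6/5)) = 318*(-24) = -7632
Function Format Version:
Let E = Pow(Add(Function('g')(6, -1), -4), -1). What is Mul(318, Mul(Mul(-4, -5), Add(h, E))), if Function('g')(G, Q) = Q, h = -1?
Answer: -7632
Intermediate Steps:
E = Rational(-1, 5) (E = Pow(Add(-1, -4), -1) = Pow(-5, -1) = Rational(-1, 5) ≈ -0.20000)
Mul(318, Mul(Mul(-4, -5), Add(h, E))) = Mul(318, Mul(Mul(-4, -5), Add(-1, Rational(-1, 5)))) = Mul(318, Mul(20, Rational(-6, 5))) = Mul(318, -24) = -7632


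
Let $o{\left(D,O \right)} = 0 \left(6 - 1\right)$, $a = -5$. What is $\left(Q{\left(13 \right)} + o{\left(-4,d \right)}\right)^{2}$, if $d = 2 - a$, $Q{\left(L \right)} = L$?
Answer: $169$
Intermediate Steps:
$d = 7$ ($d = 2 - -5 = 2 + 5 = 7$)
$o{\left(D,O \right)} = 0$ ($o{\left(D,O \right)} = 0 \cdot 5 = 0$)
$\left(Q{\left(13 \right)} + o{\left(-4,d \right)}\right)^{2} = \left(13 + 0\right)^{2} = 13^{2} = 169$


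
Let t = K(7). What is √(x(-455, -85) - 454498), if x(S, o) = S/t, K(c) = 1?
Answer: I*√454953 ≈ 674.5*I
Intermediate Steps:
t = 1
x(S, o) = S (x(S, o) = S/1 = S*1 = S)
√(x(-455, -85) - 454498) = √(-455 - 454498) = √(-454953) = I*√454953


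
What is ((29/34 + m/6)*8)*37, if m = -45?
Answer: -33448/17 ≈ -1967.5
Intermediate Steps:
((29/34 + m/6)*8)*37 = ((29/34 - 45/6)*8)*37 = ((29*(1/34) - 45*1/6)*8)*37 = ((29/34 - 15/2)*8)*37 = -113/17*8*37 = -904/17*37 = -33448/17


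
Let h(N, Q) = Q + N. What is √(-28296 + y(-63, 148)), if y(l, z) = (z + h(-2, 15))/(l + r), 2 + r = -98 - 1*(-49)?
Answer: I*√367753170/114 ≈ 168.22*I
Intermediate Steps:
h(N, Q) = N + Q
r = -51 (r = -2 + (-98 - 1*(-49)) = -2 + (-98 + 49) = -2 - 49 = -51)
y(l, z) = (13 + z)/(-51 + l) (y(l, z) = (z + (-2 + 15))/(l - 51) = (z + 13)/(-51 + l) = (13 + z)/(-51 + l))
√(-28296 + y(-63, 148)) = √(-28296 + (13 + 148)/(-51 - 63)) = √(-28296 + 161/(-114)) = √(-28296 - 1/114*161) = √(-28296 - 161/114) = √(-3225905/114) = I*√367753170/114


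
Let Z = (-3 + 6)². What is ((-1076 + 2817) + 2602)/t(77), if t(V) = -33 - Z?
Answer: -4343/42 ≈ -103.40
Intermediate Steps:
Z = 9 (Z = 3² = 9)
t(V) = -42 (t(V) = -33 - 1*9 = -33 - 9 = -42)
((-1076 + 2817) + 2602)/t(77) = ((-1076 + 2817) + 2602)/(-42) = (1741 + 2602)*(-1/42) = 4343*(-1/42) = -4343/42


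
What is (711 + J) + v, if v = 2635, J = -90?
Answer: 3256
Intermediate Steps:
(711 + J) + v = (711 - 90) + 2635 = 621 + 2635 = 3256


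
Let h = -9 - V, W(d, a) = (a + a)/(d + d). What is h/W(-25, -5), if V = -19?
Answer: 50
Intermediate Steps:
W(d, a) = a/d (W(d, a) = (2*a)/((2*d)) = (2*a)*(1/(2*d)) = a/d)
h = 10 (h = -9 - 1*(-19) = -9 + 19 = 10)
h/W(-25, -5) = 10/(-5/(-25)) = 10/(-5*(-1/25)) = 10/(⅕) = 5*10 = 50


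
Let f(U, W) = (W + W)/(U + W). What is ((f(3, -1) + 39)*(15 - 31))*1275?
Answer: -775200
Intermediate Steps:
f(U, W) = 2*W/(U + W) (f(U, W) = (2*W)/(U + W) = 2*W/(U + W))
((f(3, -1) + 39)*(15 - 31))*1275 = ((2*(-1)/(3 - 1) + 39)*(15 - 31))*1275 = ((2*(-1)/2 + 39)*(-16))*1275 = ((2*(-1)*(1/2) + 39)*(-16))*1275 = ((-1 + 39)*(-16))*1275 = (38*(-16))*1275 = -608*1275 = -775200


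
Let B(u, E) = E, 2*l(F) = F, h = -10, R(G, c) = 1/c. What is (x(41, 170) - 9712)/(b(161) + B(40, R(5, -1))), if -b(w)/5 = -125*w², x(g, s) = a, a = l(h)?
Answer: -3239/5400208 ≈ -0.00059979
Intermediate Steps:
l(F) = F/2
a = -5 (a = (½)*(-10) = -5)
x(g, s) = -5
b(w) = 625*w² (b(w) = -(-625)*w² = 625*w²)
(x(41, 170) - 9712)/(b(161) + B(40, R(5, -1))) = (-5 - 9712)/(625*161² + 1/(-1)) = -9717/(625*25921 - 1) = -9717/(16200625 - 1) = -9717/16200624 = -9717*1/16200624 = -3239/5400208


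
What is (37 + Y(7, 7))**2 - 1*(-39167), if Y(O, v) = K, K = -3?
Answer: 40323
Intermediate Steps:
Y(O, v) = -3
(37 + Y(7, 7))**2 - 1*(-39167) = (37 - 3)**2 - 1*(-39167) = 34**2 + 39167 = 1156 + 39167 = 40323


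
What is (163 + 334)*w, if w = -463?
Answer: -230111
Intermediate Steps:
(163 + 334)*w = (163 + 334)*(-463) = 497*(-463) = -230111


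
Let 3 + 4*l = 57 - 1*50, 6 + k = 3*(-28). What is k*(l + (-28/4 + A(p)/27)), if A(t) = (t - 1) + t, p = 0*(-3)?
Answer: 1630/3 ≈ 543.33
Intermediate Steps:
p = 0
A(t) = -1 + 2*t (A(t) = (-1 + t) + t = -1 + 2*t)
k = -90 (k = -6 + 3*(-28) = -6 - 84 = -90)
l = 1 (l = -¾ + (57 - 1*50)/4 = -¾ + (57 - 50)/4 = -¾ + (¼)*7 = -¾ + 7/4 = 1)
k*(l + (-28/4 + A(p)/27)) = -90*(1 + (-28/4 + (-1 + 2*0)/27)) = -90*(1 + (-28*¼ + (-1 + 0)*(1/27))) = -90*(1 + (-7 - 1*1/27)) = -90*(1 + (-7 - 1/27)) = -90*(1 - 190/27) = -90*(-163/27) = 1630/3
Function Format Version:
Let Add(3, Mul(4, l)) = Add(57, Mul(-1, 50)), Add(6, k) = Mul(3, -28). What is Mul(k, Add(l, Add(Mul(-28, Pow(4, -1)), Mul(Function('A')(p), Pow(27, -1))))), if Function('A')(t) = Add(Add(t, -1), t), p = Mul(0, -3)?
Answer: Rational(1630, 3) ≈ 543.33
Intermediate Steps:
p = 0
Function('A')(t) = Add(-1, Mul(2, t)) (Function('A')(t) = Add(Add(-1, t), t) = Add(-1, Mul(2, t)))
k = -90 (k = Add(-6, Mul(3, -28)) = Add(-6, -84) = -90)
l = 1 (l = Add(Rational(-3, 4), Mul(Rational(1, 4), Add(57, Mul(-1, 50)))) = Add(Rational(-3, 4), Mul(Rational(1, 4), Add(57, -50))) = Add(Rational(-3, 4), Mul(Rational(1, 4), 7)) = Add(Rational(-3, 4), Rational(7, 4)) = 1)
Mul(k, Add(l, Add(Mul(-28, Pow(4, -1)), Mul(Function('A')(p), Pow(27, -1))))) = Mul(-90, Add(1, Add(Mul(-28, Pow(4, -1)), Mul(Add(-1, Mul(2, 0)), Pow(27, -1))))) = Mul(-90, Add(1, Add(Mul(-28, Rational(1, 4)), Mul(Add(-1, 0), Rational(1, 27))))) = Mul(-90, Add(1, Add(-7, Mul(-1, Rational(1, 27))))) = Mul(-90, Add(1, Add(-7, Rational(-1, 27)))) = Mul(-90, Add(1, Rational(-190, 27))) = Mul(-90, Rational(-163, 27)) = Rational(1630, 3)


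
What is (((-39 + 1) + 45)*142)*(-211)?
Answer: -209734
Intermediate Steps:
(((-39 + 1) + 45)*142)*(-211) = ((-38 + 45)*142)*(-211) = (7*142)*(-211) = 994*(-211) = -209734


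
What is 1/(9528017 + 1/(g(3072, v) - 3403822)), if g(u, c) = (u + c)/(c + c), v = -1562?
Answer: 5316770719/50658281795732661 ≈ 1.0495e-7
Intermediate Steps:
g(u, c) = (c + u)/(2*c) (g(u, c) = (c + u)/((2*c)) = (c + u)*(1/(2*c)) = (c + u)/(2*c))
1/(9528017 + 1/(g(3072, v) - 3403822)) = 1/(9528017 + 1/((1/2)*(-1562 + 3072)/(-1562) - 3403822)) = 1/(9528017 + 1/((1/2)*(-1/1562)*1510 - 3403822)) = 1/(9528017 + 1/(-755/1562 - 3403822)) = 1/(9528017 + 1/(-5316770719/1562)) = 1/(9528017 - 1562/5316770719) = 1/(50658281795732661/5316770719) = 5316770719/50658281795732661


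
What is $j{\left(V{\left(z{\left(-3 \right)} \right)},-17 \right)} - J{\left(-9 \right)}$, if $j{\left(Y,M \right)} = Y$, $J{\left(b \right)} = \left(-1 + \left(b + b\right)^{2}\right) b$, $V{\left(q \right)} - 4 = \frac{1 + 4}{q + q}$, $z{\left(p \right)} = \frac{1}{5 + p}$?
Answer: $2916$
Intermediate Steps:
$V{\left(q \right)} = 4 + \frac{5}{2 q}$ ($V{\left(q \right)} = 4 + \frac{1 + 4}{q + q} = 4 + \frac{5}{2 q}$)
$J{\left(b \right)} = b \left(-1 + 4 b^{2}\right)$ ($J{\left(b \right)} = \left(-1 + \left(2 b\right)^{2}\right) b = \left(-1 + 4 b^{2}\right) b = b \left(-1 + 4 b^{2}\right)$)
$j{\left(V{\left(z{\left(-3 \right)} \right)},-17 \right)} - J{\left(-9 \right)} = \left(4 + \frac{5}{2 \frac{1}{5 - 3}}\right) - \left(\left(-1\right) \left(-9\right) + 4 \left(-9\right)^{3}\right) = \left(4 + \frac{5}{2 \cdot \frac{1}{2}}\right) - \left(9 + 4 \left(-729\right)\right) = \left(4 + \frac{5 \frac{1}{\frac{1}{2}}}{2}\right) - \left(9 - 2916\right) = \left(4 + \frac{5}{2} \cdot 2\right) - -2907 = \left(4 + 5\right) + 2907 = 9 + 2907 = 2916$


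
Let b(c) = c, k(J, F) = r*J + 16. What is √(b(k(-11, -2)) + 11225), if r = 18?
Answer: 3*√1227 ≈ 105.09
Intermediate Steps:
k(J, F) = 16 + 18*J (k(J, F) = 18*J + 16 = 16 + 18*J)
√(b(k(-11, -2)) + 11225) = √((16 + 18*(-11)) + 11225) = √((16 - 198) + 11225) = √(-182 + 11225) = √11043 = 3*√1227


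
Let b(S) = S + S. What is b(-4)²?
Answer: 64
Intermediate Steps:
b(S) = 2*S
b(-4)² = (2*(-4))² = (-8)² = 64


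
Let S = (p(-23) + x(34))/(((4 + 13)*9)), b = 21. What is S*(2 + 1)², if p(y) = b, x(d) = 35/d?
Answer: 749/578 ≈ 1.2958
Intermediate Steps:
p(y) = 21
S = 749/5202 (S = (21 + 35/34)/(((4 + 13)*9)) = (21 + 35*(1/34))/((17*9)) = (21 + 35/34)/153 = (749/34)*(1/153) = 749/5202 ≈ 0.14398)
S*(2 + 1)² = 749*(2 + 1)²/5202 = (749/5202)*3² = (749/5202)*9 = 749/578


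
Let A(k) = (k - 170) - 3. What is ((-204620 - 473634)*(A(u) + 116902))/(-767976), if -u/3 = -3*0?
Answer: 39585955583/383988 ≈ 1.0309e+5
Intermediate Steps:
u = 0 (u = -(-3)*3*0 = -(-3)*0 = -3*0 = 0)
A(k) = -173 + k (A(k) = (-170 + k) - 3 = -173 + k)
((-204620 - 473634)*(A(u) + 116902))/(-767976) = ((-204620 - 473634)*((-173 + 0) + 116902))/(-767976) = -678254*(-173 + 116902)*(-1/767976) = -678254*116729*(-1/767976) = -79171911166*(-1/767976) = 39585955583/383988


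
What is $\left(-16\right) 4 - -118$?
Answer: $54$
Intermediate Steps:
$\left(-16\right) 4 - -118 = -64 + \left(-133 + 251\right) = -64 + 118 = 54$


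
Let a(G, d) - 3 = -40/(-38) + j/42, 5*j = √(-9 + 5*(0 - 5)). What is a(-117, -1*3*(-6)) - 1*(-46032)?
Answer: 874685/19 + I*√34/210 ≈ 46036.0 + 0.027766*I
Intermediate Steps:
j = I*√34/5 (j = √(-9 + 5*(0 - 5))/5 = √(-9 + 5*(-5))/5 = √(-9 - 25)/5 = √(-34)/5 = (I*√34)/5 = I*√34/5 ≈ 1.1662*I)
a(G, d) = 77/19 + I*√34/210 (a(G, d) = 3 + (-40/(-38) + (I*√34/5)/42) = 3 + (-40*(-1/38) + (I*√34/5)*(1/42)) = 3 + (20/19 + I*√34/210) = 77/19 + I*√34/210)
a(-117, -1*3*(-6)) - 1*(-46032) = (77/19 + I*√34/210) - 1*(-46032) = (77/19 + I*√34/210) + 46032 = 874685/19 + I*√34/210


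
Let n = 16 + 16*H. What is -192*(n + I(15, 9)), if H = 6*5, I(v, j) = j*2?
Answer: -98688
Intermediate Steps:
I(v, j) = 2*j
H = 30
n = 496 (n = 16 + 16*30 = 16 + 480 = 496)
-192*(n + I(15, 9)) = -192*(496 + 2*9) = -192*(496 + 18) = -192*514 = -98688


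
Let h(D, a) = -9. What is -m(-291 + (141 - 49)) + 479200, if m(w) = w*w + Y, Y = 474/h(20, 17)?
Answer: 1318955/3 ≈ 4.3965e+5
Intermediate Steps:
Y = -158/3 (Y = 474/(-9) = 474*(-1/9) = -158/3 ≈ -52.667)
m(w) = -158/3 + w**2 (m(w) = w*w - 158/3 = w**2 - 158/3 = -158/3 + w**2)
-m(-291 + (141 - 49)) + 479200 = -(-158/3 + (-291 + (141 - 49))**2) + 479200 = -(-158/3 + (-291 + 92)**2) + 479200 = -(-158/3 + (-199)**2) + 479200 = -(-158/3 + 39601) + 479200 = -1*118645/3 + 479200 = -118645/3 + 479200 = 1318955/3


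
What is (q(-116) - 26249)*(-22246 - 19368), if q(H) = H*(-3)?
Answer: 1077844214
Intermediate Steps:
q(H) = -3*H
(q(-116) - 26249)*(-22246 - 19368) = (-3*(-116) - 26249)*(-22246 - 19368) = (348 - 26249)*(-41614) = -25901*(-41614) = 1077844214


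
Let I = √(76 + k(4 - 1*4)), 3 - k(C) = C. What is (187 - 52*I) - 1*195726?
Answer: -195539 - 52*√79 ≈ -1.9600e+5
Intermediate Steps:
k(C) = 3 - C
I = √79 (I = √(76 + (3 - (4 - 1*4))) = √(76 + (3 - (4 - 4))) = √(76 + (3 - 1*0)) = √(76 + (3 + 0)) = √(76 + 3) = √79 ≈ 8.8882)
(187 - 52*I) - 1*195726 = (187 - 52*√79) - 1*195726 = (187 - 52*√79) - 195726 = -195539 - 52*√79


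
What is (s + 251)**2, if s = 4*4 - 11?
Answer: 65536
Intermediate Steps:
s = 5 (s = 16 - 11 = 5)
(s + 251)**2 = (5 + 251)**2 = 256**2 = 65536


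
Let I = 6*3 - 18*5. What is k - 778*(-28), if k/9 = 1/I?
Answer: 174271/8 ≈ 21784.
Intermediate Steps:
I = -72 (I = 18 - 90 = -72)
k = -⅛ (k = 9/(-72) = 9*(-1/72) = -⅛ ≈ -0.12500)
k - 778*(-28) = -⅛ - 778*(-28) = -⅛ + 21784 = 174271/8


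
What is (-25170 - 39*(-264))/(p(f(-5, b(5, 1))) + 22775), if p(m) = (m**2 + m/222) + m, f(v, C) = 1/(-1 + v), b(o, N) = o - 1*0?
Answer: -3302028/5056019 ≈ -0.65309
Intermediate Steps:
b(o, N) = o (b(o, N) = o + 0 = o)
p(m) = m**2 + 223*m/222 (p(m) = (m**2 + m/222) + m = m**2 + 223*m/222)
(-25170 - 39*(-264))/(p(f(-5, b(5, 1))) + 22775) = (-25170 - 39*(-264))/((223 + 222/(-1 - 5))/(222*(-1 - 5)) + 22775) = (-25170 + 10296)/((1/222)*(223 + 222/(-6))/(-6) + 22775) = -14874/((1/222)*(-1/6)*(223 + 222*(-1/6)) + 22775) = -14874/((1/222)*(-1/6)*(223 - 37) + 22775) = -14874/((1/222)*(-1/6)*186 + 22775) = -14874/(-31/222 + 22775) = -14874/5056019/222 = -14874*222/5056019 = -3302028/5056019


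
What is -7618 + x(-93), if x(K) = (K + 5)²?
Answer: 126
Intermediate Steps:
x(K) = (5 + K)²
-7618 + x(-93) = -7618 + (5 - 93)² = -7618 + (-88)² = -7618 + 7744 = 126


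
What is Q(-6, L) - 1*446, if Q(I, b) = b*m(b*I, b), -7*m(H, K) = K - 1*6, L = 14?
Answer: -462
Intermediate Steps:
m(H, K) = 6/7 - K/7 (m(H, K) = -(K - 1*6)/7 = -(K - 6)/7 = -(-6 + K)/7 = 6/7 - K/7)
Q(I, b) = b*(6/7 - b/7)
Q(-6, L) - 1*446 = (⅐)*14*(6 - 1*14) - 1*446 = (⅐)*14*(6 - 14) - 446 = (⅐)*14*(-8) - 446 = -16 - 446 = -462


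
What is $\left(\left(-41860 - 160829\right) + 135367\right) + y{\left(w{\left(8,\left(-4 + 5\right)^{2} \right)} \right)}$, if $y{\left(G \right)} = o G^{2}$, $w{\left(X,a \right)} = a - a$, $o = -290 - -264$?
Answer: $-67322$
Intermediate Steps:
$o = -26$ ($o = -290 + 264 = -26$)
$w{\left(X,a \right)} = 0$
$y{\left(G \right)} = - 26 G^{2}$
$\left(\left(-41860 - 160829\right) + 135367\right) + y{\left(w{\left(8,\left(-4 + 5\right)^{2} \right)} \right)} = \left(\left(-41860 - 160829\right) + 135367\right) - 26 \cdot 0^{2} = \left(-202689 + 135367\right) - 0 = -67322 + 0 = -67322$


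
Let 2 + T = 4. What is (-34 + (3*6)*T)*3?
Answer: 6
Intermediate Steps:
T = 2 (T = -2 + 4 = 2)
(-34 + (3*6)*T)*3 = (-34 + (3*6)*2)*3 = (-34 + 18*2)*3 = (-34 + 36)*3 = 2*3 = 6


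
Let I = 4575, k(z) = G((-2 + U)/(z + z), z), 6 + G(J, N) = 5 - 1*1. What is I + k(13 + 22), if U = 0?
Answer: 4573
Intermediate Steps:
G(J, N) = -2 (G(J, N) = -6 + (5 - 1*1) = -6 + (5 - 1) = -6 + 4 = -2)
k(z) = -2
I + k(13 + 22) = 4575 - 2 = 4573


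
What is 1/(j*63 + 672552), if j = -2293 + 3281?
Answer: 1/734796 ≈ 1.3609e-6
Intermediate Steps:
j = 988
1/(j*63 + 672552) = 1/(988*63 + 672552) = 1/(62244 + 672552) = 1/734796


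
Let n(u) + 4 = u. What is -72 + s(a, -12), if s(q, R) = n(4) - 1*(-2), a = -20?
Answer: -70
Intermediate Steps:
n(u) = -4 + u
s(q, R) = 2 (s(q, R) = (-4 + 4) - 1*(-2) = 0 + 2 = 2)
-72 + s(a, -12) = -72 + 2 = -70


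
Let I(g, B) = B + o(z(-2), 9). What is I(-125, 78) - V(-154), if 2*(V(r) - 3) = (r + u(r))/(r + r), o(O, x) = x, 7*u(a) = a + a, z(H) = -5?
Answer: 2343/28 ≈ 83.679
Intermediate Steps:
u(a) = 2*a/7 (u(a) = (a + a)/7 = (2*a)/7 = 2*a/7)
I(g, B) = 9 + B (I(g, B) = B + 9 = 9 + B)
V(r) = 93/28 (V(r) = 3 + ((r + 2*r/7)/(r + r))/2 = 3 + ((9*r/7)/((2*r)))/2 = 3 + ((9*r/7)*(1/(2*r)))/2 = 3 + (1/2)*(9/14) = 3 + 9/28 = 93/28)
I(-125, 78) - V(-154) = (9 + 78) - 1*93/28 = 87 - 93/28 = 2343/28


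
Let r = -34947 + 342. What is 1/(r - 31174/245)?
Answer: -245/8509399 ≈ -2.8792e-5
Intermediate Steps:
r = -34605
1/(r - 31174/245) = 1/(-34605 - 31174/245) = 1/(-8509399/245) = -245/8509399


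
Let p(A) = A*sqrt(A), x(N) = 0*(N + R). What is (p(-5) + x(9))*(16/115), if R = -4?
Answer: -16*I*sqrt(5)/23 ≈ -1.5555*I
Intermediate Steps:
x(N) = 0 (x(N) = 0*(N - 4) = 0*(-4 + N) = 0)
p(A) = A**(3/2)
(p(-5) + x(9))*(16/115) = ((-5)**(3/2) + 0)*(16/115) = (-5*I*sqrt(5) + 0)*(16*(1/115)) = -5*I*sqrt(5)*(16/115) = -16*I*sqrt(5)/23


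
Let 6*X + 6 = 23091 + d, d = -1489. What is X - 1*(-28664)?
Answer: 96790/3 ≈ 32263.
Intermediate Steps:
X = 10798/3 (X = -1 + (23091 - 1489)/6 = -1 + (1/6)*21602 = -1 + 10801/3 = 10798/3 ≈ 3599.3)
X - 1*(-28664) = 10798/3 - 1*(-28664) = 10798/3 + 28664 = 96790/3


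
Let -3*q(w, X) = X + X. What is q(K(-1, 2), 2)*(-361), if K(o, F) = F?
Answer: 1444/3 ≈ 481.33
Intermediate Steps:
q(w, X) = -2*X/3 (q(w, X) = -(X + X)/3 = -2*X/3)
q(K(-1, 2), 2)*(-361) = -2/3*2*(-361) = -4/3*(-361) = 1444/3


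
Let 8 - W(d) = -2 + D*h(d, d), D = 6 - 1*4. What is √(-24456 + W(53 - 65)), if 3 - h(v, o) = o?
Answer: 2*I*√6119 ≈ 156.45*I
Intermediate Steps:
h(v, o) = 3 - o
D = 2 (D = 6 - 4 = 2)
W(d) = 4 + 2*d (W(d) = 8 - (-2 + 2*(3 - d)) = 8 - (-2 + (6 - 2*d)) = 8 - (4 - 2*d) = 8 + (-4 + 2*d) = 4 + 2*d)
√(-24456 + W(53 - 65)) = √(-24456 + (4 + 2*(53 - 65))) = √(-24456 + (4 + 2*(-12))) = √(-24456 + (4 - 24)) = √(-24456 - 20) = √(-24476) = 2*I*√6119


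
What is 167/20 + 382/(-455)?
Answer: 13669/1820 ≈ 7.5104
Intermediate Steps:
167/20 + 382/(-455) = 167*(1/20) + 382*(-1/455) = 167/20 - 382/455 = 13669/1820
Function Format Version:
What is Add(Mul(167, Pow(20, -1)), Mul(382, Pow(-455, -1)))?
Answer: Rational(13669, 1820) ≈ 7.5104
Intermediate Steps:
Add(Mul(167, Pow(20, -1)), Mul(382, Pow(-455, -1))) = Add(Mul(167, Rational(1, 20)), Mul(382, Rational(-1, 455))) = Add(Rational(167, 20), Rational(-382, 455)) = Rational(13669, 1820)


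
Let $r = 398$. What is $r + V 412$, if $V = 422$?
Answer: $174262$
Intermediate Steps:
$r + V 412 = 398 + 422 \cdot 412 = 398 + 173864 = 174262$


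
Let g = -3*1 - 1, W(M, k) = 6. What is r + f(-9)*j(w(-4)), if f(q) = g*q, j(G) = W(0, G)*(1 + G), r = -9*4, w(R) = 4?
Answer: 1044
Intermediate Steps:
r = -36
j(G) = 6 + 6*G (j(G) = 6*(1 + G) = 6 + 6*G)
g = -4 (g = -3 - 1 = -4)
f(q) = -4*q
r + f(-9)*j(w(-4)) = -36 + (-4*(-9))*(6 + 6*4) = -36 + 36*(6 + 24) = -36 + 36*30 = -36 + 1080 = 1044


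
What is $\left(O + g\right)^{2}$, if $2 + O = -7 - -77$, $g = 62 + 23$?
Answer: $23409$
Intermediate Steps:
$g = 85$
$O = 68$ ($O = -2 - -70 = -2 + \left(-7 + 77\right) = -2 + 70 = 68$)
$\left(O + g\right)^{2} = \left(68 + 85\right)^{2} = 153^{2} = 23409$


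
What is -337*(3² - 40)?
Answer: 10447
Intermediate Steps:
-337*(3² - 40) = -337*(9 - 40) = -337*(-31) = 10447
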